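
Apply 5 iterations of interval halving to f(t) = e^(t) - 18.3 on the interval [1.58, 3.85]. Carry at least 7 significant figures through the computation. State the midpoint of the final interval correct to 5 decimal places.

f(1.580000) = -13.445044, f(3.850000) = 28.693063 (opposite signs)
step 1: m = 2.715000, f(m) = -3.195390 < 0 → root in [2.715000, 3.850000]
step 2: m = 3.282500, f(m) = 8.342295 > 0 → root in [2.715000, 3.282500]
step 3: m = 2.998750, f(m) = 1.760446 > 0 → root in [2.715000, 2.998750]
step 4: m = 2.856875, f(m) = -0.892955 < 0 → root in [2.856875, 2.998750]
step 5: m = 2.927812, f(m) = 0.386709 > 0 → root in [2.856875, 2.927812]
Midpoint of [2.856875, 2.927812] = 2.892344

2.89234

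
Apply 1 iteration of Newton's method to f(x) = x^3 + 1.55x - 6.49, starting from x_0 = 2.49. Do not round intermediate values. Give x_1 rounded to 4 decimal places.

1.8544

f'(x) = 3x^2 + 1.55
x_0 = 2.490000: f = 12.807749, f' = 20.150300 → x_1 = 2.490000 - (12.807749)/(20.150300) = 1.854389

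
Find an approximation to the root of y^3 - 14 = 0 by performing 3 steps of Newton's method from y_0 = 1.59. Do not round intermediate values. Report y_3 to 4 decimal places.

f'(y) = 3y^2
y_0 = 1.590000: f = -9.980321, f' = 7.584300 → y_1 = 1.590000 - (-9.980321)/(7.584300) = 2.905919
y_1 = 2.905919: f = 10.538630, f' = 25.333088 → y_2 = 2.905919 - (10.538630)/(25.333088) = 2.489916
y_2 = 2.489916: f = 1.436686, f' = 18.599045 → y_3 = 2.489916 - (1.436686)/(18.599045) = 2.412671

2.4127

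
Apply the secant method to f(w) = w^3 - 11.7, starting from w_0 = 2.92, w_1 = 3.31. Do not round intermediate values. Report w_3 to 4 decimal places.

2.3356

f(w_0) = 13.197088, f(w_1) = 24.564691
w_2 = 3.310000 - (24.564691)·(3.310000 - 2.920000)/(24.564691 - (13.197088)) = 2.467234; f(w_2) = 3.318654
w_3 = 2.467234 - (3.318654)·(2.467234 - 3.310000)/(3.318654 - (24.564691)) = 2.335593; f(w_3) = 1.040648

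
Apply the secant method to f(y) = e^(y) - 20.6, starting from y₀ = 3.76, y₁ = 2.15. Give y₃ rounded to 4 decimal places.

3.1924

f(y_0) = 22.348426, f(y_1) = -12.015142
y_2 = 2.150000 - (-12.015142)·(2.150000 - 3.760000)/(-12.015142 - (22.348426)) = 2.712933; f(y_2) = -5.526583
y_3 = 2.712933 - (-5.526583)·(2.712933 - 2.150000)/(-5.526583 - (-12.015142)) = 3.192407; f(y_3) = 3.746950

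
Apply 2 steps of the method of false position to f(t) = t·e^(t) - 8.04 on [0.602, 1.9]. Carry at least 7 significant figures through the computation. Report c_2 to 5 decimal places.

f(0.602000) = -6.940888, f(1.900000) = 4.663199
step 1: c = 1.378388, f(c) = -2.569869 < 0 → new bracket [1.378388, 1.900000]
step 2: c = 1.563714, f(c) = -0.570878 < 0 → new bracket [1.563714, 1.900000]

1.56371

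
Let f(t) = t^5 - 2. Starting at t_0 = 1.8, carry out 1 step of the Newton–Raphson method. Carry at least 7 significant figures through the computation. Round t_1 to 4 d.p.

Newton update: t ← t − f(t)/f'(t).
f'(t) = 5t^4
t_0 = 1.800000: f = 16.895680, f' = 52.488000 → t_1 = 1.800000 - (16.895680)/(52.488000) = 1.478104

1.4781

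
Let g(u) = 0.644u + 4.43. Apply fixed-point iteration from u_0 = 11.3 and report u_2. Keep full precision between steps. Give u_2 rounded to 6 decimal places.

11.969437

u_1 = g(11.300000) = 11.707200
u_2 = g(11.707200) = 11.969437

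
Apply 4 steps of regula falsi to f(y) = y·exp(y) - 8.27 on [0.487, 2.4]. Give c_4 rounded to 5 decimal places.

1.57127

f(0.487000) = -7.477443, f(2.400000) = 18.185623
step 1: c = 1.044390, f(c) = -5.302191 < 0 → new bracket [1.044390, 2.400000]
step 2: c = 1.350409, f(c) = -3.058769 < 0 → new bracket [1.350409, 2.400000]
step 3: c = 1.501529, f(c) = -1.530317 < 0 → new bracket [1.501529, 2.400000]
step 4: c = 1.571267, f(c) = -0.707900 < 0 → new bracket [1.571267, 2.400000]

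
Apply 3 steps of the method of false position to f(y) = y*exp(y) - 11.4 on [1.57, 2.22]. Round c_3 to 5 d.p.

1.82577

f(1.570000) = -3.853562, f(2.220000) = 9.040275
step 1: c = 1.764265, f(c) = -1.101498 < 0 → new bracket [1.764265, 2.220000]
step 2: c = 1.813762, f(c) = -0.275331 < 0 → new bracket [1.813762, 2.220000]
step 3: c = 1.825769, f(c) = -0.066422 < 0 → new bracket [1.825769, 2.220000]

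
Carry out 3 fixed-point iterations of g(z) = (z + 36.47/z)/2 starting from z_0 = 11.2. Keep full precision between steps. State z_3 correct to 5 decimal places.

6.03982

z_1 = g(11.200000) = 7.228125
z_2 = g(7.228125) = 6.136847
z_3 = g(6.136847) = 6.039819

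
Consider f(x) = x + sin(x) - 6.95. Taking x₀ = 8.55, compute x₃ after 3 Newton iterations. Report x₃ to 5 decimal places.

f'(x) = 1 + cos(x)
x_0 = 8.550000: f = 2.367401, f' = 0.358833 → x_1 = 8.550000 - (2.367401)/(0.358833) = 1.952494
x_1 = 1.952494: f = -4.069472, f' = 0.627504 → x_2 = 1.952494 - (-4.069472)/(0.627504) = 8.437672
x_2 = 8.437672: f = 2.322106, f' = 0.448893 → x_3 = 8.437672 - (2.322106)/(0.448893) = 3.264714

3.26471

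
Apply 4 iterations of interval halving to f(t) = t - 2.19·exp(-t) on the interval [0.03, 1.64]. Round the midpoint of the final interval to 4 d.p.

f(0.030000) = -2.095276, f(1.640000) = 1.215184 (opposite signs)
step 1: m = 0.835000, f(m) = -0.115185 < 0 → root in [0.835000, 1.640000]
step 2: m = 1.237500, f(m) = 0.602162 > 0 → root in [0.835000, 1.237500]
step 3: m = 1.036250, f(m) = 0.259276 > 0 → root in [0.835000, 1.036250]
step 4: m = 0.935625, f(m) = 0.076399 > 0 → root in [0.835000, 0.935625]
Midpoint of [0.835000, 0.935625] = 0.885312

0.8853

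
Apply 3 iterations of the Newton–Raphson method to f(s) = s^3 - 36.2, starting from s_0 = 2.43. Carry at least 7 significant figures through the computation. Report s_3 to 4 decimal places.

3.3084

f'(s) = 3s^2
s_0 = 2.430000: f = -21.851093, f' = 17.714700 → s_1 = 2.430000 - (-21.851093)/(17.714700) = 3.663501
s_1 = 3.663501: f = 12.968708, f' = 40.263710 → s_2 = 3.663501 - (12.968708)/(40.263710) = 3.341406
s_2 = 3.341406: f = 1.106791, f' = 33.494990 → s_3 = 3.341406 - (1.106791)/(33.494990) = 3.308363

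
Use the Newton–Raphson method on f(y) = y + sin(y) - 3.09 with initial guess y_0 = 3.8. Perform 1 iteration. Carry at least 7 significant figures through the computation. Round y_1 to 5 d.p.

f'(y) = 1 + cos(y)
y_0 = 3.800000: f = 0.098142, f' = 0.209032 → y_1 = 3.800000 - (0.098142)/(0.209032) = 3.330493

3.33049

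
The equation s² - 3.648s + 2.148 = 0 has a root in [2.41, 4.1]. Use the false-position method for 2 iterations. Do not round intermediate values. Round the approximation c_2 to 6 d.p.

f(2.410000) = -0.835580, f(4.100000) = 4.001200
step 1: c = 2.701957, f(c) = -0.408168 < 0 → new bracket [2.701957, 4.100000]
step 2: c = 2.831371, f(c) = -0.164179 < 0 → new bracket [2.831371, 4.100000]

2.831371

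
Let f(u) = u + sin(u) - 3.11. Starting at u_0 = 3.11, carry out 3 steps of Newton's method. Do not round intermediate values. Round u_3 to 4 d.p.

f'(u) = 1 + cos(u)
u_0 = 3.110000: f = 0.031587, f' = 0.000499 → u_1 = 3.110000 - (0.031587)/(0.000499) = -60.190591
u_1 = -60.190591: f = -62.820875, f' = 0.122576 → u_2 = -60.190591 - (-62.820875)/(0.122576) = 452.314739
u_2 = 452.314739: f = 449.130206, f' = 1.997219 → u_3 = 452.314739 - (449.130206)/(1.997219) = 227.436888

227.4369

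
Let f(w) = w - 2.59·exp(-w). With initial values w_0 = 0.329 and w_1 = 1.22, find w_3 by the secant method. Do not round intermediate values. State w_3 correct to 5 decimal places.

Secant update: w_(k+1) = w_k − f(w_k)·(w_k − w_(k-1))/(f(w_k) − f(w_(k-1))).
f(w_0) = -1.534875, f(w_1) = 0.455354
w_2 = 1.220000 - (0.455354)·(1.220000 - 0.329000)/(0.455354 - (-1.534875)) = 1.016144; f(w_2) = 0.078595
w_3 = 1.016144 - (0.078595)·(1.016144 - 1.220000)/(0.078595 - (0.455354)) = 0.973618; f(w_3) = -0.004661

0.97362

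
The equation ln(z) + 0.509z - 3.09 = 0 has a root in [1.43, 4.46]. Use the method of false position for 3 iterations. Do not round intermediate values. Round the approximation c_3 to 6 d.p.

3.573452

False-position update: c = (a·f(b) − b·f(a))/(f(b) − f(a)); replace the endpoint whose sign matches f(c).
f(1.430000) = -2.004456, f(4.460000) = 0.675289
step 1: c = 3.696448, f(c) = 0.098864 > 0 → new bracket [1.430000, 3.696448]
step 2: c = 3.589916, f(c) = 0.015396 > 0 → new bracket [1.430000, 3.589916]
step 3: c = 3.573452, f(c) = 0.002419 > 0 → new bracket [1.430000, 3.573452]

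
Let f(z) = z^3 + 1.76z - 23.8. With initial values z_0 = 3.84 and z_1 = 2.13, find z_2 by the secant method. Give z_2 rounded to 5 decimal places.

2.48548

f(z_0) = 39.581504, f(z_1) = -10.387603
z_2 = 2.130000 - (-10.387603)·(2.130000 - 3.840000)/(-10.387603 - (39.581504)) = 2.485476; f(z_2) = -4.071315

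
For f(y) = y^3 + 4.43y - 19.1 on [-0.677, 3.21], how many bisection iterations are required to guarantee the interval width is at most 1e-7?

Initial width b − a = 3.21 − -0.677 = 3.887000.
After n steps the width is (b−a)/2^n; need (b−a)/2^n ≤ 1e-7.
So n ≥ log₂(3.887000/1e-7) = log₂(38870000.0000) ≈ 25.2122.
Hence n = 26.

26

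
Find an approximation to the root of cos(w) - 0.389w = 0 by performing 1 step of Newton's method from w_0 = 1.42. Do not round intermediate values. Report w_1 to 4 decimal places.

f'(w) = -sin(w) - 0.389
w_0 = 1.420000: f = -0.402155, f' = -1.377652 → w_1 = 1.420000 - (-0.402155)/(-1.377652) = 1.128087

1.1281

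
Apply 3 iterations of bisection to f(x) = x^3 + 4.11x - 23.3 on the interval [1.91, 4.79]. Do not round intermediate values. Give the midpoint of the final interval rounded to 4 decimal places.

2.4500

f(1.910000) = -8.482029, f(4.790000) = 106.289139 (opposite signs)
step 1: m = 3.350000, f(m) = 28.063875 > 0 → root in [1.910000, 3.350000]
step 2: m = 2.630000, f(m) = 5.700747 > 0 → root in [1.910000, 2.630000]
step 3: m = 2.270000, f(m) = -2.273217 < 0 → root in [2.270000, 2.630000]
Midpoint of [2.270000, 2.630000] = 2.450000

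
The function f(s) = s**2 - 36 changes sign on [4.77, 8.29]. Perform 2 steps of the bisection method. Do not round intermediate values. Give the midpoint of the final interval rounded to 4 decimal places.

f(4.770000) = -13.247100, f(8.290000) = 32.724100 (opposite signs)
step 1: m = 6.530000, f(m) = 6.640900 > 0 → root in [4.770000, 6.530000]
step 2: m = 5.650000, f(m) = -4.077500 < 0 → root in [5.650000, 6.530000]
Midpoint of [5.650000, 6.530000] = 6.090000

6.0900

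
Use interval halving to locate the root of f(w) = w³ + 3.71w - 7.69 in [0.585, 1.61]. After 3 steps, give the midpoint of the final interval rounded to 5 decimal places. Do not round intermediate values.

f(0.585000) = -5.319448, f(1.610000) = 2.456381 (opposite signs)
step 1: m = 1.097500, f(m) = -2.296329 < 0 → root in [1.097500, 1.610000]
step 2: m = 1.353750, f(m) = -0.186652 < 0 → root in [1.353750, 1.610000]
step 3: m = 1.481875, f(m) = 1.061885 > 0 → root in [1.353750, 1.481875]
Midpoint of [1.353750, 1.481875] = 1.417813

1.41781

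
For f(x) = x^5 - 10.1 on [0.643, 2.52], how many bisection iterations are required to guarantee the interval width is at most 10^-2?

8

Initial width b − a = 2.52 − 0.643 = 1.877000.
After n steps the width is (b−a)/2^n; need (b−a)/2^n ≤ 10^-2.
So n ≥ log₂(1.877000/10^-2) = log₂(187.7000) ≈ 7.5523.
Hence n = 8.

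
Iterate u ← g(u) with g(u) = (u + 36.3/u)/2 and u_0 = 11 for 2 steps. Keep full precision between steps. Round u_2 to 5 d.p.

u_1 = g(11.000000) = 7.150000
u_2 = g(7.150000) = 6.113462

6.11346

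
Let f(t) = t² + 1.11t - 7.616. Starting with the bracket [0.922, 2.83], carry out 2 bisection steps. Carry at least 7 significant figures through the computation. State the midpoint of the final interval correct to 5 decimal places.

2.11450

f(0.922000) = -5.742496, f(2.830000) = 3.534200 (opposite signs)
step 1: m = 1.876000, f(m) = -2.014264 < 0 → root in [1.876000, 2.830000]
step 2: m = 2.353000, f(m) = 0.532439 > 0 → root in [1.876000, 2.353000]
Midpoint of [1.876000, 2.353000] = 2.114500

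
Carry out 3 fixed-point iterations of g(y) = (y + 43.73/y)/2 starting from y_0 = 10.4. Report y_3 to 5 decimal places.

6.61295

y_1 = g(10.400000) = 7.302404
y_2 = g(7.302404) = 6.645421
y_3 = g(6.645421) = 6.612946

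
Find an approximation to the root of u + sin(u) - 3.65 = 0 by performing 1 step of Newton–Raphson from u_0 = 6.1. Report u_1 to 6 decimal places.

f'(u) = 1 + cos(u)
u_0 = 6.100000: f = 2.267837, f' = 1.983268 → u_1 = 6.100000 - (2.267837)/(1.983268) = 4.956515

4.956515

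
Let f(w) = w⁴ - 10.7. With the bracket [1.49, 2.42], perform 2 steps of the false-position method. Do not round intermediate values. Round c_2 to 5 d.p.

False-position update: c = (a·f(b) − b·f(a))/(f(b) − f(a)); replace the endpoint whose sign matches f(c).
f(1.490000) = -5.771156, f(2.420000) = 23.597421
step 1: c = 1.672752, f(c) = -2.870635 < 0 → new bracket [1.672752, 2.420000]
step 2: c = 1.753796, f(c) = -1.239447 < 0 → new bracket [1.753796, 2.420000]

1.75380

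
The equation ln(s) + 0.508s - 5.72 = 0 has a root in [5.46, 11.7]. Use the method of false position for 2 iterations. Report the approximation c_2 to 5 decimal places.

f(5.460000) = -1.248871, f(11.700000) = 2.683189
step 1: c = 7.441902, f(c) = 0.067612 > 0 → new bracket [5.460000, 7.441902]
step 2: c = 7.340114, f(c) = 0.002133 > 0 → new bracket [5.460000, 7.340114]

7.34011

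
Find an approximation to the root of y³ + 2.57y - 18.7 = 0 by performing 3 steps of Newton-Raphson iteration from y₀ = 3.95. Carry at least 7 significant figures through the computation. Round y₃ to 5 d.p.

2.33599

f'(y) = 3y² + 2.57
y_0 = 3.950000: f = 53.081375, f' = 49.377500 → y_1 = 3.950000 - (53.081375)/(49.377500) = 2.874989
y_1 = 2.874989: f = 12.452110, f' = 27.366678 → y_2 = 2.874989 - (12.452110)/(27.366678) = 2.419979
y_2 = 2.419979: f = 1.691459, f' = 20.138891 → y_3 = 2.419979 - (1.691459)/(20.138891) = 2.335989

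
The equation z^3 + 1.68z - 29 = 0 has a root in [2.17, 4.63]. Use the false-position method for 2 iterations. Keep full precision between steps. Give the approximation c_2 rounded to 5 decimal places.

f(2.170000) = -15.136087, f(4.630000) = 78.031247
step 1: c = 2.569655, f(c) = -7.715226 < 0 → new bracket [2.569655, 4.630000]
step 2: c = 2.755039, f(c) = -3.460131 < 0 → new bracket [2.755039, 4.630000]

2.75504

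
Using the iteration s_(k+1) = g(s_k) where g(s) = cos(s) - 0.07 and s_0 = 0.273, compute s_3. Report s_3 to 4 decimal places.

s_1 = g(0.273000) = 0.892966
s_2 = g(0.892966) = 0.557104
s_3 = g(0.557104) = 0.778790

0.7788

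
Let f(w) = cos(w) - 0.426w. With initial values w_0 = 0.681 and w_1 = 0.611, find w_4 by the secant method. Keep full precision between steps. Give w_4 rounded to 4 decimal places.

Secant update: w_(k+1) = w_k − f(w_k)·(w_k − w_(k-1))/(f(w_k) − f(w_(k-1))).
f(w_0) = 0.486838, f(w_1) = 0.558789
w_2 = 0.611000 - (0.558789)·(0.611000 - 0.681000)/(0.558789 - (0.486838)) = 1.154635; f(w_2) = -0.087622
w_3 = 1.154635 - (-0.087622)·(1.154635 - 0.611000)/(-0.087622 - (0.558789)) = 1.080944; f(w_3) = 0.010013
w_4 = 1.080944 - (0.010013)·(1.080944 - 1.154635)/(0.010013 - (-0.087622)) = 1.088502; f(w_4) = 0.000112

1.0885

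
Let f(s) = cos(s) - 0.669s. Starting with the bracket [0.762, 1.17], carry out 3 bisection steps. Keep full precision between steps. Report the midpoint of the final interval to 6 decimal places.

f(0.762000) = 0.213679, f(1.170000) = -0.392578 (opposite signs)
step 1: m = 0.966000, f(m) = -0.077659 < 0 → root in [0.762000, 0.966000]
step 2: m = 0.864000, f(m) = 0.071385 > 0 → root in [0.864000, 0.966000]
step 3: m = 0.915000, f(m) = -0.002344 < 0 → root in [0.864000, 0.915000]
Midpoint of [0.864000, 0.915000] = 0.889500

0.889500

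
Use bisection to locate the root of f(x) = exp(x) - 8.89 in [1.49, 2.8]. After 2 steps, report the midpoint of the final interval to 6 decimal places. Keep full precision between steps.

2.308750

f(1.490000) = -4.452904, f(2.800000) = 7.554647 (opposite signs)
step 1: m = 2.145000, f(m) = -0.347959 < 0 → root in [2.145000, 2.800000]
step 2: m = 2.472500, f(m) = 2.962040 > 0 → root in [2.145000, 2.472500]
Midpoint of [2.145000, 2.472500] = 2.308750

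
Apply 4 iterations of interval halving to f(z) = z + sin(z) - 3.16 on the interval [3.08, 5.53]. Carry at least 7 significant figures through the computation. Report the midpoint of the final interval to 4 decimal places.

f(3.080000) = -0.018446, f(5.530000) = 1.686034 (opposite signs)
step 1: m = 4.305000, f(m) = 0.226842 > 0 → root in [3.080000, 4.305000]
step 2: m = 3.692500, f(m) = 0.009039 > 0 → root in [3.080000, 3.692500]
step 3: m = 3.386250, f(m) = -0.015974 < 0 → root in [3.386250, 3.692500]
step 4: m = 3.539375, f(m) = -0.008000 < 0 → root in [3.539375, 3.692500]
Midpoint of [3.539375, 3.692500] = 3.615937

3.6159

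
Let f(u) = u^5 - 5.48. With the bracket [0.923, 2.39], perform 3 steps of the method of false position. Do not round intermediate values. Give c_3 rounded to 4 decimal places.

False-position update: c = (a·f(b) − b·f(a))/(f(b) − f(a)); replace the endpoint whose sign matches f(c).
f(0.923000) = -4.810102, f(2.390000) = 72.501127
step 1: c = 1.014273, f(c) = -4.406569 < 0 → new bracket [1.014273, 2.390000]
step 2: c = 1.093098, f(c) = -3.919388 < 0 → new bracket [1.093098, 2.390000]
step 3: c = 1.159612, f(c) = -3.383168 < 0 → new bracket [1.159612, 2.390000]

1.1596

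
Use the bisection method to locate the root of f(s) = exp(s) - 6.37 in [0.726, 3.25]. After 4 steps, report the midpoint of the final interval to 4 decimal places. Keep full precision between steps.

1.9091

f(0.726000) = -4.303203, f(3.250000) = 19.420340 (opposite signs)
step 1: m = 1.988000, f(m) = 0.930917 > 0 → root in [0.726000, 1.988000]
step 2: m = 1.357000, f(m) = -2.485478 < 0 → root in [1.357000, 1.988000]
step 3: m = 1.672500, f(m) = -1.044535 < 0 → root in [1.672500, 1.988000]
step 4: m = 1.830250, f(m) = -0.134555 < 0 → root in [1.830250, 1.988000]
Midpoint of [1.830250, 1.988000] = 1.909125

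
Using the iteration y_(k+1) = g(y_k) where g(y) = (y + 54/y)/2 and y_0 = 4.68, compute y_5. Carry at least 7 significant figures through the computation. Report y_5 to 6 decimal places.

7.348469

y_1 = g(4.680000) = 8.109231
y_2 = g(8.109231) = 7.384154
y_3 = g(7.384154) = 7.348555
y_4 = g(7.348555) = 7.348469
y_5 = g(7.348469) = 7.348469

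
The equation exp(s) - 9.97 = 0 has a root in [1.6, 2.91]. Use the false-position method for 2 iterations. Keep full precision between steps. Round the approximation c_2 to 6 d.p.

False-position update: c = (a·f(b) − b·f(a))/(f(b) − f(a)); replace the endpoint whose sign matches f(c).
f(1.600000) = -5.016968, f(2.910000) = 8.386799
step 1: c = 2.090327, f(c) = -1.882441 < 0 → new bracket [2.090327, 2.910000]
step 2: c = 2.240580, f(c) = -0.571218 < 0 → new bracket [2.240580, 2.910000]

2.240580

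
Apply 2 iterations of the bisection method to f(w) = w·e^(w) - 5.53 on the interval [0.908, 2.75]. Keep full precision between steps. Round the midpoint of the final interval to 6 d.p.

1.598750

f(0.908000) = -3.278742, f(2.750000) = 37.487238 (opposite signs)
step 1: m = 1.829000, f(m) = 5.860383 > 0 → root in [0.908000, 1.829000]
step 2: m = 1.368500, f(m) = -0.152545 < 0 → root in [1.368500, 1.829000]
Midpoint of [1.368500, 1.829000] = 1.598750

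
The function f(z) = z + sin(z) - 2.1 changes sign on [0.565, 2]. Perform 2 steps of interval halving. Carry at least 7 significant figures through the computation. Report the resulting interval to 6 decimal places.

f(0.565000) = -0.999584, f(2.000000) = 0.809297 (opposite signs)
step 1: m = 1.282500, f(m) = 0.141230 > 0 → root in [0.565000, 1.282500]
step 2: m = 0.923750, f(m) = -0.378382 < 0 → root in [0.923750, 1.282500]

[0.923750, 1.282500]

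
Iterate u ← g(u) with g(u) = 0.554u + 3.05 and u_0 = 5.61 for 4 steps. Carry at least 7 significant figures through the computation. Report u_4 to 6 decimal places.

6.722837

u_1 = g(5.610000) = 6.157940
u_2 = g(6.157940) = 6.461499
u_3 = g(6.461499) = 6.629670
u_4 = g(6.629670) = 6.722837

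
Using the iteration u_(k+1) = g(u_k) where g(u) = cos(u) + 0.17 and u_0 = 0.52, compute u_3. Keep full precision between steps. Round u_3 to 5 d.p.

u_1 = g(0.520000) = 1.037819
u_2 = g(1.037819) = 0.678100
u_3 = g(0.678100) = 0.948766

0.94877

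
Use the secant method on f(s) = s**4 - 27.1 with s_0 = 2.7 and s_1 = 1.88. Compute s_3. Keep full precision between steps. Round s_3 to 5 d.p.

f(s_0) = 26.044100, f(s_1) = -14.608017
s_2 = 1.880000 - (-14.608017)·(1.880000 - 2.700000)/(-14.608017 - (26.044100)) = 2.174661; f(s_2) = -4.735156
s_3 = 2.174661 - (-4.735156)·(2.174661 - 1.880000)/(-4.735156 - (-14.608017)) = 2.315984; f(s_3) = 1.670138

2.31598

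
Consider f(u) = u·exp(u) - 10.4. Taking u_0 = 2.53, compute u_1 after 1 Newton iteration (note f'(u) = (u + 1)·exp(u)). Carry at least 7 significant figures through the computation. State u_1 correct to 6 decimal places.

u_0 = 2.530000: f = 21.360371, f' = 44.313877 → u_1 = 2.530000 - (21.360371)/(44.313877) = 2.047976

2.047976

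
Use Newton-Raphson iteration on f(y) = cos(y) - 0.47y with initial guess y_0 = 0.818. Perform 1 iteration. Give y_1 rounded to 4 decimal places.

f'(y) = -sin(y) - 0.47
y_0 = 0.818000: f = 0.299222, f' = -1.199780 → y_1 = 0.818000 - (0.299222)/(-1.199780) = 1.067398

1.0674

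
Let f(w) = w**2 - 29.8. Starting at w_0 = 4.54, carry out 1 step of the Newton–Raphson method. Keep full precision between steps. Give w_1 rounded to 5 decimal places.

5.55194

f'(w) = 2w
w_0 = 4.540000: f = -9.188400, f' = 9.080000 → w_1 = 4.540000 - (-9.188400)/(9.080000) = 5.551938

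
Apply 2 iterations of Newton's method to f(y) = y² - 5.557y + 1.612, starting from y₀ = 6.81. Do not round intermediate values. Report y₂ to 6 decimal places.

5.266376

f'(y) = 2y - 5.557
y_0 = 6.810000: f = 10.144930, f' = 8.063000 → y_1 = 6.810000 - (10.144930)/(8.063000) = 5.551792
y_1 = 5.551792: f = 1.583087, f' = 5.546584 → y_2 = 5.551792 - (1.583087)/(5.546584) = 5.266376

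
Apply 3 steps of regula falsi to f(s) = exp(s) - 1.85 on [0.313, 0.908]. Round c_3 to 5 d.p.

0.61433

f(0.313000) = -0.482478, f(0.908000) = 0.629359
step 1: c = 0.571198, f(c) = -0.079612 < 0 → new bracket [0.571198, 0.908000]
step 2: c = 0.609019, f(c) = -0.011373 < 0 → new bracket [0.609019, 0.908000]
step 3: c = 0.614326, f(c) = -0.001590 < 0 → new bracket [0.614326, 0.908000]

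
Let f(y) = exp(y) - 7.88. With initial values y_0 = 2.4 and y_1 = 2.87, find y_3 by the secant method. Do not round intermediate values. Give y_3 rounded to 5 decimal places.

Secant update: y_(k+1) = y_k − f(y_k)·(y_k − y_(k-1))/(f(y_k) − f(y_(k-1))).
f(y_0) = 3.143176, f(y_1) = 9.757018
y_2 = 2.870000 - (9.757018)·(2.870000 - 2.400000)/(9.757018 - (3.143176)) = 2.176636; f(y_2) = 0.936599
y_3 = 2.176636 - (0.936599)·(2.176636 - 2.870000)/(0.936599 - (9.757018)) = 2.103011; f(y_3) = 0.310796

2.10301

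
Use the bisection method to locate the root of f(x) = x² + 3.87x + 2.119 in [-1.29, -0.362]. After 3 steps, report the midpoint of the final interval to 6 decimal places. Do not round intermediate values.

f(-1.290000) = -1.209200, f(-0.362000) = 0.849104 (opposite signs)
step 1: m = -0.826000, f(m) = -0.395344 < 0 → root in [-0.826000, -0.362000]
step 2: m = -0.594000, f(m) = 0.173056 > 0 → root in [-0.826000, -0.594000]
step 3: m = -0.710000, f(m) = -0.124600 < 0 → root in [-0.710000, -0.594000]
Midpoint of [-0.710000, -0.594000] = -0.652000

-0.652000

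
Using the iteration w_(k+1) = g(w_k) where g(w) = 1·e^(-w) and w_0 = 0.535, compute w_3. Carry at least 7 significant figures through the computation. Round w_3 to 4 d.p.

0.5731

w_1 = g(0.535000) = 0.585669
w_2 = g(0.585669) = 0.556733
w_3 = g(0.556733) = 0.573078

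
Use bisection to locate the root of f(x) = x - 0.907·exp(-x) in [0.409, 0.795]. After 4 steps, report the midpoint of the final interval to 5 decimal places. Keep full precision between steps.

0.54169

f(0.409000) = -0.193533, f(0.795000) = 0.385416 (opposite signs)
step 1: m = 0.602000, f(m) = 0.105222 > 0 → root in [0.409000, 0.602000]
step 2: m = 0.505500, f(m) = -0.041606 < 0 → root in [0.505500, 0.602000]
step 3: m = 0.553750, f(m) = 0.032415 > 0 → root in [0.505500, 0.553750]
step 4: m = 0.529625, f(m) = -0.004440 < 0 → root in [0.529625, 0.553750]
Midpoint of [0.529625, 0.553750] = 0.541687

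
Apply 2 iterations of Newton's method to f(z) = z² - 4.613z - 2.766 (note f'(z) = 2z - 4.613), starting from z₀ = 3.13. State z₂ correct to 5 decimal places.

z_0 = 3.130000: f = -7.407790, f' = 1.647000 → z_1 = 3.130000 - (-7.407790)/(1.647000) = 7.627747
z_1 = 7.627747: f = 20.229732, f' = 10.642495 → z_2 = 7.627747 - (20.229732)/(10.642495) = 5.726903

5.72690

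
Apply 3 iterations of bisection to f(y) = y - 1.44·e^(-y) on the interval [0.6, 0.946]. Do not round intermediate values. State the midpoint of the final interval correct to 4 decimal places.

f(0.600000) = -0.190289, f(0.946000) = 0.386861 (opposite signs)
step 1: m = 0.773000, f(m) = 0.108258 > 0 → root in [0.600000, 0.773000]
step 2: m = 0.686500, f(m) = -0.038302 < 0 → root in [0.686500, 0.773000]
step 3: m = 0.729750, f(m) = 0.035628 > 0 → root in [0.686500, 0.729750]
Midpoint of [0.686500, 0.729750] = 0.708125

0.7081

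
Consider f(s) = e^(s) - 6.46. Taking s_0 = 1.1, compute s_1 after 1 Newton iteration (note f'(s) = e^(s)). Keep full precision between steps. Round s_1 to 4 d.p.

s_0 = 1.100000: f = -3.455834, f' = 3.004166 → s_1 = 1.100000 - (-3.455834)/(3.004166) = 2.250347

2.2503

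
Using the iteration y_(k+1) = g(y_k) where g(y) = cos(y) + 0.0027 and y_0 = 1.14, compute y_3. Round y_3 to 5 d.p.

0.61196

y_1 = g(1.140000) = 0.420295
y_2 = g(0.420295) = 0.915669
y_3 = g(0.915669) = 0.611960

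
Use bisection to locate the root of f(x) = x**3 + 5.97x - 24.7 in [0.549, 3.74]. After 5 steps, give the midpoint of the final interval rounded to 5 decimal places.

f(0.549000) = -21.257001, f(3.740000) = 49.941424 (opposite signs)
step 1: m = 2.144500, f(m) = -2.035036 < 0 → root in [2.144500, 3.740000]
step 2: m = 2.942250, f(m) = 18.335805 > 0 → root in [2.144500, 2.942250]
step 3: m = 2.543375, f(m) = 6.936422 > 0 → root in [2.144500, 2.543375]
step 4: m = 2.343938, f(m) = 2.171000 > 0 → root in [2.144500, 2.343938]
step 5: m = 2.244219, f(m) = 0.001034 > 0 → root in [2.144500, 2.244219]
Midpoint of [2.144500, 2.244219] = 2.194359

2.19436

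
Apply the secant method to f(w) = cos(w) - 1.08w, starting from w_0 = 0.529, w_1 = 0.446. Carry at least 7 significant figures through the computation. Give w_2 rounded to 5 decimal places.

0.71759

Secant update: w_(k+1) = w_k − f(w_k)·(w_k − w_(k-1))/(f(w_k) − f(w_(k-1))).
f(w_0) = 0.291992, f(w_1) = 0.420500
w_2 = 0.446000 - (0.420500)·(0.446000 - 0.529000)/(0.420500 - (0.291992)) = 0.717591; f(w_2) = -0.021606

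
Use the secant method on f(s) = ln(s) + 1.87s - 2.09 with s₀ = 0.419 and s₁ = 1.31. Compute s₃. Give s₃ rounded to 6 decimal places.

f(s_0) = -2.176354, f(s_1) = 0.629727
s_2 = 1.310000 - (0.629727)·(1.310000 - 0.419000)/(0.629727 - (-2.176354)) = 1.110046; f(s_2) = 0.090188
s_3 = 1.110046 - (0.090188)·(1.110046 - 1.310000)/(0.090188 - (0.629727)) = 1.076622; f(s_3) = -0.002887

1.076622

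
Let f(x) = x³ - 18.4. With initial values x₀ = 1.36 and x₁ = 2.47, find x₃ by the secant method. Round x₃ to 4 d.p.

2.6319

f(x_0) = -15.884544, f(x_1) = -3.330777
x_2 = 2.470000 - (-3.330777)·(2.470000 - 1.360000)/(-3.330777 - (-15.884544)) = 2.764506; f(x_2) = 2.727724
x_3 = 2.764506 - (2.727724)·(2.764506 - 2.470000)/(2.727724 - (-3.330777)) = 2.631910; f(x_3) = -0.168881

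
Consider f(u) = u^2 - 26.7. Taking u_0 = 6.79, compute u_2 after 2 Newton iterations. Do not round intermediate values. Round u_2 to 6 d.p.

5.170712

f'(u) = 2u
u_0 = 6.790000: f = 19.404100, f' = 13.580000 → u_1 = 6.790000 - (19.404100)/(13.580000) = 5.361127
u_1 = 5.361127: f = 2.041679, f' = 10.722253 → u_2 = 5.361127 - (2.041679)/(10.722253) = 5.170712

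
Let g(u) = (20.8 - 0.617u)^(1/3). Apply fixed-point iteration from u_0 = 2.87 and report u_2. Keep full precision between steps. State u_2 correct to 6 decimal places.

2.675534

u_1 = g(2.870000) = 2.669768
u_2 = g(2.669768) = 2.675534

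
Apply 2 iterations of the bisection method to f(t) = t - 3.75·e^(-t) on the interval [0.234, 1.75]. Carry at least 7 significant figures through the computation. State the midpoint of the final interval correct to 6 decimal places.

1.181500

f(0.234000) = -2.733607, f(1.750000) = 1.098348 (opposite signs)
step 1: m = 0.992000, f(m) = -0.398629 < 0 → root in [0.992000, 1.750000]
step 2: m = 1.371000, f(m) = 0.419051 > 0 → root in [0.992000, 1.371000]
Midpoint of [0.992000, 1.371000] = 1.181500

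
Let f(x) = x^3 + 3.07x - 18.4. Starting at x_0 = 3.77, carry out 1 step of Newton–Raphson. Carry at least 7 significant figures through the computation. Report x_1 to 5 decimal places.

2.74708

Newton update: x ← x − f(x)/f'(x).
f'(x) = 3x^2 + 3.07
x_0 = 3.770000: f = 46.756533, f' = 45.708700 → x_1 = 3.770000 - (46.756533)/(45.708700) = 2.747076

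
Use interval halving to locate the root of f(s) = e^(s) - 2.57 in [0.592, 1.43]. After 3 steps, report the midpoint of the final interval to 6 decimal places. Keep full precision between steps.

0.958625

f(0.592000) = -0.762400, f(1.430000) = 1.608699 (opposite signs)
step 1: m = 1.011000, f(m) = 0.178348 > 0 → root in [0.592000, 1.011000]
step 2: m = 0.801500, f(m) = -0.341118 < 0 → root in [0.801500, 1.011000]
step 3: m = 0.906250, f(m) = -0.094976 < 0 → root in [0.906250, 1.011000]
Midpoint of [0.906250, 1.011000] = 0.958625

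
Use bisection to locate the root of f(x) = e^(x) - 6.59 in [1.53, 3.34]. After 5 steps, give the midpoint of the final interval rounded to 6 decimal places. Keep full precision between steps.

f(1.530000) = -1.971823, f(3.340000) = 21.629127 (opposite signs)
step 1: m = 2.435000, f(m) = 4.825819 > 0 → root in [1.530000, 2.435000]
step 2: m = 1.982500, f(m) = 0.670872 > 0 → root in [1.530000, 1.982500]
step 3: m = 1.756250, f(m) = -0.799318 < 0 → root in [1.756250, 1.982500]
step 4: m = 1.869375, f(m) = -0.105758 < 0 → root in [1.869375, 1.982500]
step 5: m = 1.925937, f(m) = 0.271578 > 0 → root in [1.869375, 1.925937]
Midpoint of [1.869375, 1.925937] = 1.897656

1.897656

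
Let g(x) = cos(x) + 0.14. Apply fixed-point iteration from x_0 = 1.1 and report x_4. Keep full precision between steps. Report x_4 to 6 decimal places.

x_1 = g(1.100000) = 0.593596
x_2 = g(0.593596) = 0.968935
x_3 = g(0.968935) = 0.706178
x_4 = g(0.706178) = 0.900848

0.900848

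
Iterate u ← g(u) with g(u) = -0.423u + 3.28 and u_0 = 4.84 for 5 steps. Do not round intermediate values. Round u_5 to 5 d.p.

2.27066

u_1 = g(4.840000) = 1.232680
u_2 = g(1.232680) = 2.758576
u_3 = g(2.758576) = 2.113122
u_4 = g(2.113122) = 2.386149
u_5 = g(2.386149) = 2.270659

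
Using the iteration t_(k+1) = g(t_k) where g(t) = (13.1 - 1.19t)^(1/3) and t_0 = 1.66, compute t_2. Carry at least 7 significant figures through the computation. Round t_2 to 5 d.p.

2.18583

t_1 = g(1.660000) = 2.232346
t_2 = g(2.232346) = 2.185825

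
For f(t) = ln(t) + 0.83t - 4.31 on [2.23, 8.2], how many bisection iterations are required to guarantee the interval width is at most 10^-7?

Initial width b − a = 8.2 − 2.23 = 5.970000.
After n steps the width is (b−a)/2^n; need (b−a)/2^n ≤ 10^-7.
So n ≥ log₂(5.970000/10^-7) = log₂(59700000.0000) ≈ 25.8312.
Hence n = 26.

26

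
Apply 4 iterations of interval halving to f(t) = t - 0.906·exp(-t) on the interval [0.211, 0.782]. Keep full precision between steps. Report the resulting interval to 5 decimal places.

f(0.211000) = -0.522655, f(0.782000) = 0.367514 (opposite signs)
step 1: m = 0.496500, f(m) = -0.054943 < 0 → root in [0.496500, 0.782000]
step 2: m = 0.639250, f(m) = 0.161165 > 0 → root in [0.496500, 0.639250]
step 3: m = 0.567875, f(m) = 0.054419 > 0 → root in [0.496500, 0.567875]
step 4: m = 0.532188, f(m) = 0.000077 > 0 → root in [0.496500, 0.532188]

[0.49650, 0.53219]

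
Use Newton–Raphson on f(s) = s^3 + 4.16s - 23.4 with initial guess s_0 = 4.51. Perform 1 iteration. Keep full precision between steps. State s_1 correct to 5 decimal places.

3.17378

f'(s) = 3s^2 + 4.16
s_0 = 4.510000: f = 87.095451, f' = 65.180300 → s_1 = 4.510000 - (87.095451)/(65.180300) = 3.173776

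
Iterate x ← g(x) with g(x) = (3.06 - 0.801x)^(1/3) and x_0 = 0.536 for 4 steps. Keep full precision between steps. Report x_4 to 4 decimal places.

x_1 = g(0.536000) = 1.380454
x_2 = g(1.380454) = 1.250241
x_3 = g(1.250241) = 1.272099
x_4 = g(1.272099) = 1.268482

1.2685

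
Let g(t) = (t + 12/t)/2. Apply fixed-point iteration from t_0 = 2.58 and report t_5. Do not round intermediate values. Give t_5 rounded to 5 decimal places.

t_1 = g(2.580000) = 3.615581
t_2 = g(3.615581) = 3.467275
t_3 = g(3.467275) = 3.464103
t_4 = g(3.464103) = 3.464102
t_5 = g(3.464102) = 3.464102

3.46410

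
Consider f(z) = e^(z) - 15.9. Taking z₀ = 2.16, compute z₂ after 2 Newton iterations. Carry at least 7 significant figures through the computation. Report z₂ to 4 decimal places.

f'(z) = e^(z)
z_0 = 2.160000: f = -7.228862, f' = 8.671138 → z_1 = 2.160000 - (-7.228862)/(8.671138) = 2.993669
z_1 = 2.993669: f = 4.058786, f' = 19.958786 → z_2 = 2.993669 - (4.058786)/(19.958786) = 2.790311

2.7903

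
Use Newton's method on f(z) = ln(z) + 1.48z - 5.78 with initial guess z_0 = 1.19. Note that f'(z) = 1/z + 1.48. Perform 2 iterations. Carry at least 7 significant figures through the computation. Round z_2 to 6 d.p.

3.131055

z_0 = 1.190000: f = -3.844847, f' = 2.320336 → z_1 = 1.190000 - (-3.844847)/(2.320336) = 2.847021
z_1 = 2.847021: f = -0.520135, f' = 1.831244 → z_2 = 2.847021 - (-0.520135)/(1.831244) = 3.131055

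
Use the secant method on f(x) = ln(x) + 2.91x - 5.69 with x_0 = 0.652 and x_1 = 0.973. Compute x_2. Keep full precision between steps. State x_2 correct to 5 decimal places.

f(x_0) = -4.220391, f(x_1) = -2.885941
x_2 = 0.973000 - (-2.885941)·(0.973000 - 0.652000)/(-2.885941 - (-4.220391)) = 1.667209; f(x_2) = -0.327270

1.66721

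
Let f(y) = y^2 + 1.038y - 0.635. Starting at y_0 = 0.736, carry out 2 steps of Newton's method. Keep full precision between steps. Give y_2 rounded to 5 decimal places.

0.43267

f'(y) = 2y + 1.038
y_0 = 0.736000: f = 0.670664, f' = 2.510000 → y_1 = 0.736000 - (0.670664)/(2.510000) = 0.468803
y_1 = 0.468803: f = 0.071394, f' = 1.975606 → y_2 = 0.468803 - (0.071394)/(1.975606) = 0.432665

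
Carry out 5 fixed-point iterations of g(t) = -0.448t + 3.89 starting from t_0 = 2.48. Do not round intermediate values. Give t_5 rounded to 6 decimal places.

t_1 = g(2.480000) = 2.778960
t_2 = g(2.778960) = 2.645026
t_3 = g(2.645026) = 2.705028
t_4 = g(2.705028) = 2.678147
t_5 = g(2.678147) = 2.690190

2.690190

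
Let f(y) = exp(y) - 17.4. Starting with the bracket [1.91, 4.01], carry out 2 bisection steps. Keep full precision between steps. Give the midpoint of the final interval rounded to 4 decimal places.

f(1.910000) = -10.646911, f(4.010000) = 37.746871 (opposite signs)
step 1: m = 2.960000, f(m) = 1.897972 > 0 → root in [1.910000, 2.960000]
step 2: m = 2.435000, f(m) = -5.984181 < 0 → root in [2.435000, 2.960000]
Midpoint of [2.435000, 2.960000] = 2.697500

2.6975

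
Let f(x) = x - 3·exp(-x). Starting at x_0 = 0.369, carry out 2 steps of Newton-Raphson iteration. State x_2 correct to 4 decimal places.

1.0458

f'(x) = 1 + 3·exp(-x)
x_0 = 0.369000: f = -1.705276, f' = 3.074276 → x_1 = 0.369000 - (-1.705276)/(3.074276) = 0.923692
x_1 = 0.923692: f = -0.267459, f' = 2.191151 → x_2 = 0.923692 - (-0.267459)/(2.191151) = 1.045755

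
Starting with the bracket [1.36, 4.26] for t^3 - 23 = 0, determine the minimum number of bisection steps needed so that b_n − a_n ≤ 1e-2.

9

Initial width b − a = 4.26 − 1.36 = 2.900000.
After n steps the width is (b−a)/2^n; need (b−a)/2^n ≤ 1e-2.
So n ≥ log₂(2.900000/1e-2) = log₂(290.0000) ≈ 8.1799.
Hence n = 9.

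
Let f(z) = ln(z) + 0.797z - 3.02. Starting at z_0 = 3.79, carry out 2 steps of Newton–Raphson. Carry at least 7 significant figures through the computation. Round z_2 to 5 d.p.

f'(z) = 1/z + 0.797
z_0 = 3.790000: f = 1.332996, f' = 1.060852 → z_1 = 3.790000 - (1.332996)/(1.060852) = 2.533467
z_1 = 2.533467: f = -0.071238, f' = 1.191716 → z_2 = 2.533467 - (-0.071238)/(1.191716) = 2.593245

2.59324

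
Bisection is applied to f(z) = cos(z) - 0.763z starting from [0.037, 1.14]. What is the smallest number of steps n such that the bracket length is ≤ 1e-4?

14

Initial width b − a = 1.14 − 0.037 = 1.103000.
After n steps the width is (b−a)/2^n; need (b−a)/2^n ≤ 1e-4.
So n ≥ log₂(1.103000/1e-4) = log₂(11030.0000) ≈ 13.4291.
Hence n = 14.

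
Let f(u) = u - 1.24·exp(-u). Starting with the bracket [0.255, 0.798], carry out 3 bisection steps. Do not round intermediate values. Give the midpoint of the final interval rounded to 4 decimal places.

f(0.255000) = -0.705896, f(0.798000) = 0.239717 (opposite signs)
step 1: m = 0.526500, f(m) = -0.205929 < 0 → root in [0.526500, 0.798000]
step 2: m = 0.662250, f(m) = 0.022795 > 0 → root in [0.526500, 0.662250]
step 3: m = 0.594375, f(m) = -0.089990 < 0 → root in [0.594375, 0.662250]
Midpoint of [0.594375, 0.662250] = 0.628313

0.6283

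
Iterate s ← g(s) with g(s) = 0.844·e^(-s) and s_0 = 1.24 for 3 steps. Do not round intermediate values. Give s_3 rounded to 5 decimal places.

0.43574

s_1 = g(1.240000) = 0.244240
s_2 = g(0.244240) = 0.661105
s_3 = g(0.661105) = 0.435741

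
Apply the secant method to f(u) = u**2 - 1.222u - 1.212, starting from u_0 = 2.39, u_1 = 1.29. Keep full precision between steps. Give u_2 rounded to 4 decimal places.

Secant update: u_(k+1) = u_k − f(u_k)·(u_k − u_(k-1))/(f(u_k) − f(u_(k-1))).
f(u_0) = 1.579520, f(u_1) = -1.124280
u_2 = 1.290000 - (-1.124280)·(1.290000 - 2.390000)/(-1.124280 - (1.579520)) = 1.747396; f(u_2) = -0.293925

1.7474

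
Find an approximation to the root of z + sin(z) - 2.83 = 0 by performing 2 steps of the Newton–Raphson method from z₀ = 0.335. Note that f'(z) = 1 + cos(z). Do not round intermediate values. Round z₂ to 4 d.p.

z_0 = 0.335000: f = -2.166231, f' = 1.944410 → z_1 = 0.335000 - (-2.166231)/(1.944410) = 1.449081
z_1 = 1.449081: f = -0.388317, f' = 1.121415 → z_2 = 1.449081 - (-0.388317)/(1.121415) = 1.795355

1.7954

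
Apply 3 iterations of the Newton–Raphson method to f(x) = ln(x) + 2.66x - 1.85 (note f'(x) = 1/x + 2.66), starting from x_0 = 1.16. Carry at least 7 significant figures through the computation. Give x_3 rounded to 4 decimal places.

0.7860

Newton update: x ← x − f(x)/f'(x).
x_0 = 1.160000: f = 1.384020, f' = 3.522069 → x_1 = 1.160000 - (1.384020)/(3.522069) = 0.767043
x_1 = 0.767043: f = -0.074876, f' = 3.963707 → x_2 = 0.767043 - (-0.074876)/(3.963707) = 0.785934
x_2 = 0.785934: f = -0.000298, f' = 3.932372 → x_3 = 0.785934 - (-0.000298)/(3.932372) = 0.786010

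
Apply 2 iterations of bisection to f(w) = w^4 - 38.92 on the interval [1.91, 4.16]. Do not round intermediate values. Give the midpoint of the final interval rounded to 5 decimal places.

2.75375

f(1.910000) = -25.611366, f(4.160000) = 260.563791 (opposite signs)
step 1: m = 3.035000, f(m) = 45.926666 > 0 → root in [1.910000, 3.035000]
step 2: m = 2.472500, f(m) = -1.548098 < 0 → root in [2.472500, 3.035000]
Midpoint of [2.472500, 3.035000] = 2.753750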